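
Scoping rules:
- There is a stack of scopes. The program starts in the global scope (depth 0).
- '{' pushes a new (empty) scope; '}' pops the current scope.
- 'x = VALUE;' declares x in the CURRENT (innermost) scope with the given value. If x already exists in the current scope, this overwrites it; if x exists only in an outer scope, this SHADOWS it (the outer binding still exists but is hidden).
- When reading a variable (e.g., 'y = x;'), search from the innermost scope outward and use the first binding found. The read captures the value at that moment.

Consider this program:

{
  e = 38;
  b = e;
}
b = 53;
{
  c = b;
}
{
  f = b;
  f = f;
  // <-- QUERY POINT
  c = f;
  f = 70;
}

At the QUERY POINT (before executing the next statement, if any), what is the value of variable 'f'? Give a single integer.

Answer: 53

Derivation:
Step 1: enter scope (depth=1)
Step 2: declare e=38 at depth 1
Step 3: declare b=(read e)=38 at depth 1
Step 4: exit scope (depth=0)
Step 5: declare b=53 at depth 0
Step 6: enter scope (depth=1)
Step 7: declare c=(read b)=53 at depth 1
Step 8: exit scope (depth=0)
Step 9: enter scope (depth=1)
Step 10: declare f=(read b)=53 at depth 1
Step 11: declare f=(read f)=53 at depth 1
Visible at query point: b=53 f=53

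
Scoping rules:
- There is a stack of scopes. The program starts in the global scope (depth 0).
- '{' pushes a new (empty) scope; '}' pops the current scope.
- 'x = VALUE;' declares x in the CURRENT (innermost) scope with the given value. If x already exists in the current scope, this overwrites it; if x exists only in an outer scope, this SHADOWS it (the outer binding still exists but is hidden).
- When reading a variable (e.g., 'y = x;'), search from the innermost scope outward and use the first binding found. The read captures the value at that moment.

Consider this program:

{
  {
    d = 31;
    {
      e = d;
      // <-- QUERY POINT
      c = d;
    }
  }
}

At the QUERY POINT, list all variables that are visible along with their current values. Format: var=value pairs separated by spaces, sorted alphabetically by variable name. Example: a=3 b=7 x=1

Step 1: enter scope (depth=1)
Step 2: enter scope (depth=2)
Step 3: declare d=31 at depth 2
Step 4: enter scope (depth=3)
Step 5: declare e=(read d)=31 at depth 3
Visible at query point: d=31 e=31

Answer: d=31 e=31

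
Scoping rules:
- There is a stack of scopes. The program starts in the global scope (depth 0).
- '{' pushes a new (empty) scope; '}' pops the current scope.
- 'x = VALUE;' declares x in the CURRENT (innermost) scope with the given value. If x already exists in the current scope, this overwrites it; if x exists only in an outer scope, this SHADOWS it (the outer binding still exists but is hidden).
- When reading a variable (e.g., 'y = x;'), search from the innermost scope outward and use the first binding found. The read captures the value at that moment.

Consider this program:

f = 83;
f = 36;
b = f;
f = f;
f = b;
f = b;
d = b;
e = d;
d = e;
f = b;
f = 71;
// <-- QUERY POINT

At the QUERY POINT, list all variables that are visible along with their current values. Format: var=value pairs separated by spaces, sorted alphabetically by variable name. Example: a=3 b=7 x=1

Step 1: declare f=83 at depth 0
Step 2: declare f=36 at depth 0
Step 3: declare b=(read f)=36 at depth 0
Step 4: declare f=(read f)=36 at depth 0
Step 5: declare f=(read b)=36 at depth 0
Step 6: declare f=(read b)=36 at depth 0
Step 7: declare d=(read b)=36 at depth 0
Step 8: declare e=(read d)=36 at depth 0
Step 9: declare d=(read e)=36 at depth 0
Step 10: declare f=(read b)=36 at depth 0
Step 11: declare f=71 at depth 0
Visible at query point: b=36 d=36 e=36 f=71

Answer: b=36 d=36 e=36 f=71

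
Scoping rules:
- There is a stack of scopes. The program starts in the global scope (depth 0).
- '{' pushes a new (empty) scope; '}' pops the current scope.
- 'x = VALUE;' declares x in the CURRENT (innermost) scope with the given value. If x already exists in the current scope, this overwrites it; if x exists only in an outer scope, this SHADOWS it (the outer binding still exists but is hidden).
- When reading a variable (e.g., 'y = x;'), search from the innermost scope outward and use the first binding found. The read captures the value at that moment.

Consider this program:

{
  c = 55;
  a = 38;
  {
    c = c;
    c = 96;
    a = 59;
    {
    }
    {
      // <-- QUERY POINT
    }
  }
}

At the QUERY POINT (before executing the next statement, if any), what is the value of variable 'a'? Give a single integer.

Answer: 59

Derivation:
Step 1: enter scope (depth=1)
Step 2: declare c=55 at depth 1
Step 3: declare a=38 at depth 1
Step 4: enter scope (depth=2)
Step 5: declare c=(read c)=55 at depth 2
Step 6: declare c=96 at depth 2
Step 7: declare a=59 at depth 2
Step 8: enter scope (depth=3)
Step 9: exit scope (depth=2)
Step 10: enter scope (depth=3)
Visible at query point: a=59 c=96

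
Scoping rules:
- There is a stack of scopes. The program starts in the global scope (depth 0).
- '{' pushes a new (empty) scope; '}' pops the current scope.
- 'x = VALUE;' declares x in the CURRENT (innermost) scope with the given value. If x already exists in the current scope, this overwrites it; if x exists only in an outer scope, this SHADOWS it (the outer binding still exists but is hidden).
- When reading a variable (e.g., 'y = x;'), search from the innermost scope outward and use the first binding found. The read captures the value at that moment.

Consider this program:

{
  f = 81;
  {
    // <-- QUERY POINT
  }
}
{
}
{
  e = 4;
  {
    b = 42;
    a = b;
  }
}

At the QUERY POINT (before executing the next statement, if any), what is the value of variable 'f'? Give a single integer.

Step 1: enter scope (depth=1)
Step 2: declare f=81 at depth 1
Step 3: enter scope (depth=2)
Visible at query point: f=81

Answer: 81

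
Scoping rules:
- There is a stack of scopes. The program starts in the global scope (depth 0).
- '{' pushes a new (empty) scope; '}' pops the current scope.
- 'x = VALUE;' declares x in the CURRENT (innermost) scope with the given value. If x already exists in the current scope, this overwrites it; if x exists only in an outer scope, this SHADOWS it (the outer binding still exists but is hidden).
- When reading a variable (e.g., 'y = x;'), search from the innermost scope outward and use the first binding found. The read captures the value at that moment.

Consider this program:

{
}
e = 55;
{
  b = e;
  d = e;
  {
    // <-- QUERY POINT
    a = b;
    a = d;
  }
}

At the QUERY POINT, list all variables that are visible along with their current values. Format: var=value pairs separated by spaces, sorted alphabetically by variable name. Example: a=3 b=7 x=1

Answer: b=55 d=55 e=55

Derivation:
Step 1: enter scope (depth=1)
Step 2: exit scope (depth=0)
Step 3: declare e=55 at depth 0
Step 4: enter scope (depth=1)
Step 5: declare b=(read e)=55 at depth 1
Step 6: declare d=(read e)=55 at depth 1
Step 7: enter scope (depth=2)
Visible at query point: b=55 d=55 e=55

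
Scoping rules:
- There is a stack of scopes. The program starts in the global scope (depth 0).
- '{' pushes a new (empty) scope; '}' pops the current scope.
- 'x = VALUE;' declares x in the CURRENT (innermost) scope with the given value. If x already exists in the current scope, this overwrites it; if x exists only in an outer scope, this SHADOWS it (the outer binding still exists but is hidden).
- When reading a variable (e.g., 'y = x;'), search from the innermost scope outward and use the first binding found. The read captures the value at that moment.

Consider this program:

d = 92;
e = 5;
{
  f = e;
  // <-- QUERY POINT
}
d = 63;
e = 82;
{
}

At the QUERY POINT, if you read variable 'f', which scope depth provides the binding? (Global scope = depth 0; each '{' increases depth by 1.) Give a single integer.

Answer: 1

Derivation:
Step 1: declare d=92 at depth 0
Step 2: declare e=5 at depth 0
Step 3: enter scope (depth=1)
Step 4: declare f=(read e)=5 at depth 1
Visible at query point: d=92 e=5 f=5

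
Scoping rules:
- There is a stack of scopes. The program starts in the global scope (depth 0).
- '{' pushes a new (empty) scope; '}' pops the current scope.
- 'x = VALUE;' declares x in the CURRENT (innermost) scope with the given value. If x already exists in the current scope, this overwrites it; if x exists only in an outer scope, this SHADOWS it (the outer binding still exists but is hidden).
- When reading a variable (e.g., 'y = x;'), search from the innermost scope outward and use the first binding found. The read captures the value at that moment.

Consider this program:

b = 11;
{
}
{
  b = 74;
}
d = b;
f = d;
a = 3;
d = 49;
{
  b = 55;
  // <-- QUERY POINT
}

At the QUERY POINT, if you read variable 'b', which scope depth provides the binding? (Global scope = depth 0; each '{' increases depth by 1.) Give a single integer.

Answer: 1

Derivation:
Step 1: declare b=11 at depth 0
Step 2: enter scope (depth=1)
Step 3: exit scope (depth=0)
Step 4: enter scope (depth=1)
Step 5: declare b=74 at depth 1
Step 6: exit scope (depth=0)
Step 7: declare d=(read b)=11 at depth 0
Step 8: declare f=(read d)=11 at depth 0
Step 9: declare a=3 at depth 0
Step 10: declare d=49 at depth 0
Step 11: enter scope (depth=1)
Step 12: declare b=55 at depth 1
Visible at query point: a=3 b=55 d=49 f=11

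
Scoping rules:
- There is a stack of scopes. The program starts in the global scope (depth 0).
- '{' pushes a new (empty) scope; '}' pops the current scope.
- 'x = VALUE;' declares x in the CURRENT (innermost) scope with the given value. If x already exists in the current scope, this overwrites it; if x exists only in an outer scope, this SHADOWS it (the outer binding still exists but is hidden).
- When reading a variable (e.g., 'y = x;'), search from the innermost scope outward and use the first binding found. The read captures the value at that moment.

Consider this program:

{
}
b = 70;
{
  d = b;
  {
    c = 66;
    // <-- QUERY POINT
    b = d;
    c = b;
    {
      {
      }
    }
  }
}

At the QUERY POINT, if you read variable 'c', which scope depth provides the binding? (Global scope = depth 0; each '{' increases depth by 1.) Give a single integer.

Answer: 2

Derivation:
Step 1: enter scope (depth=1)
Step 2: exit scope (depth=0)
Step 3: declare b=70 at depth 0
Step 4: enter scope (depth=1)
Step 5: declare d=(read b)=70 at depth 1
Step 6: enter scope (depth=2)
Step 7: declare c=66 at depth 2
Visible at query point: b=70 c=66 d=70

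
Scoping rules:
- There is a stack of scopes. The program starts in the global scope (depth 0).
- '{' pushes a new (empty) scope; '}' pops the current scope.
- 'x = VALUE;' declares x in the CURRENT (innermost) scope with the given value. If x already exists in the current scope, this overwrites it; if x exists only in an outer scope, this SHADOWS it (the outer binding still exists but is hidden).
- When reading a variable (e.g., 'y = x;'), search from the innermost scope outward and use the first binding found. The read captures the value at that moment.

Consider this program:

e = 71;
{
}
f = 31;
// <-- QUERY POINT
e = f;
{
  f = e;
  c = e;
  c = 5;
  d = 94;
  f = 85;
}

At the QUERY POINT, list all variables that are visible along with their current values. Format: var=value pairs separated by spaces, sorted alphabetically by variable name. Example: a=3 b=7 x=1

Answer: e=71 f=31

Derivation:
Step 1: declare e=71 at depth 0
Step 2: enter scope (depth=1)
Step 3: exit scope (depth=0)
Step 4: declare f=31 at depth 0
Visible at query point: e=71 f=31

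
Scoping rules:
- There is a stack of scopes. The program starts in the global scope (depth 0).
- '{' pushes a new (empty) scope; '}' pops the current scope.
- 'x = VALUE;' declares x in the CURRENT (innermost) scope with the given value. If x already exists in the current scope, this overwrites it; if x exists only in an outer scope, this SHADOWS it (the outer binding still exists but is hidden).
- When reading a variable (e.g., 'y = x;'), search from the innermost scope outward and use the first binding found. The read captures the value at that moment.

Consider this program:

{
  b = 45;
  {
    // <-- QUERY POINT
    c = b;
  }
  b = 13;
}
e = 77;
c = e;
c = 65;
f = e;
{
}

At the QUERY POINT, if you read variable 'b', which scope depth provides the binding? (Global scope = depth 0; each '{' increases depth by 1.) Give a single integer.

Step 1: enter scope (depth=1)
Step 2: declare b=45 at depth 1
Step 3: enter scope (depth=2)
Visible at query point: b=45

Answer: 1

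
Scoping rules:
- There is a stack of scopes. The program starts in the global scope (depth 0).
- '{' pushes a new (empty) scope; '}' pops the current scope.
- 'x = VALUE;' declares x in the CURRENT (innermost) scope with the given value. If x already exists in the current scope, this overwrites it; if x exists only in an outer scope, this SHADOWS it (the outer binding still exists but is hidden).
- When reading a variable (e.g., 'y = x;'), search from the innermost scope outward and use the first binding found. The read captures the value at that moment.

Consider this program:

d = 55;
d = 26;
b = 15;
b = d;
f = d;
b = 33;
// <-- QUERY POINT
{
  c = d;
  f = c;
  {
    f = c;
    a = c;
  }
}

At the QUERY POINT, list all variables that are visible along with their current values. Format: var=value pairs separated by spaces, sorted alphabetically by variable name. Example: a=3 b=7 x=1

Answer: b=33 d=26 f=26

Derivation:
Step 1: declare d=55 at depth 0
Step 2: declare d=26 at depth 0
Step 3: declare b=15 at depth 0
Step 4: declare b=(read d)=26 at depth 0
Step 5: declare f=(read d)=26 at depth 0
Step 6: declare b=33 at depth 0
Visible at query point: b=33 d=26 f=26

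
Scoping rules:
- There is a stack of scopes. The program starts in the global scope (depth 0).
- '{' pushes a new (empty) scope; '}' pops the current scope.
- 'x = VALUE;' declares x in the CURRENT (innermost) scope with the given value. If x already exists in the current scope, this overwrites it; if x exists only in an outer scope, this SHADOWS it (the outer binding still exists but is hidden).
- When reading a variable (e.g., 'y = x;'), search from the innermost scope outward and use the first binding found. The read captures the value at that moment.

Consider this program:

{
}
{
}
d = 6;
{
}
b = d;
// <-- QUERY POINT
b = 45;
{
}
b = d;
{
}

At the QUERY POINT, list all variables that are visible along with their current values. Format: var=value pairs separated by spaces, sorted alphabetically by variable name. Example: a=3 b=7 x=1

Step 1: enter scope (depth=1)
Step 2: exit scope (depth=0)
Step 3: enter scope (depth=1)
Step 4: exit scope (depth=0)
Step 5: declare d=6 at depth 0
Step 6: enter scope (depth=1)
Step 7: exit scope (depth=0)
Step 8: declare b=(read d)=6 at depth 0
Visible at query point: b=6 d=6

Answer: b=6 d=6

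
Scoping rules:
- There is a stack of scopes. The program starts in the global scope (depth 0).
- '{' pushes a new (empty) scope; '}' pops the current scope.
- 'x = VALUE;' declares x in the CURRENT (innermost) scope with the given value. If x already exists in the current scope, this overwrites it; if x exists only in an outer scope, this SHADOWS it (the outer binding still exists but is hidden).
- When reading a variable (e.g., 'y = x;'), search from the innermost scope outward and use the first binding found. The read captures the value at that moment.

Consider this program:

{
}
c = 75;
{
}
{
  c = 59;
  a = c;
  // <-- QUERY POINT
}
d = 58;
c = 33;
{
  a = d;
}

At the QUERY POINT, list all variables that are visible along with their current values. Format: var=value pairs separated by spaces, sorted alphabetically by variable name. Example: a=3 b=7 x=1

Step 1: enter scope (depth=1)
Step 2: exit scope (depth=0)
Step 3: declare c=75 at depth 0
Step 4: enter scope (depth=1)
Step 5: exit scope (depth=0)
Step 6: enter scope (depth=1)
Step 7: declare c=59 at depth 1
Step 8: declare a=(read c)=59 at depth 1
Visible at query point: a=59 c=59

Answer: a=59 c=59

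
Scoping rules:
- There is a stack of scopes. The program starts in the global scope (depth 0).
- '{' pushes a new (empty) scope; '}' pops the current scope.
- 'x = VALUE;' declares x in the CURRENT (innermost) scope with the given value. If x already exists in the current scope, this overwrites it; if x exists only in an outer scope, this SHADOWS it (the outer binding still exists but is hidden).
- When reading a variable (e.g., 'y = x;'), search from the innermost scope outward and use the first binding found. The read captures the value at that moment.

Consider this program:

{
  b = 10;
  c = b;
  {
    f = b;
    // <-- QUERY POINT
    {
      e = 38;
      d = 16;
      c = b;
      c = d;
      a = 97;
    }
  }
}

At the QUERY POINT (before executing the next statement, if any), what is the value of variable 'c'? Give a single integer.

Answer: 10

Derivation:
Step 1: enter scope (depth=1)
Step 2: declare b=10 at depth 1
Step 3: declare c=(read b)=10 at depth 1
Step 4: enter scope (depth=2)
Step 5: declare f=(read b)=10 at depth 2
Visible at query point: b=10 c=10 f=10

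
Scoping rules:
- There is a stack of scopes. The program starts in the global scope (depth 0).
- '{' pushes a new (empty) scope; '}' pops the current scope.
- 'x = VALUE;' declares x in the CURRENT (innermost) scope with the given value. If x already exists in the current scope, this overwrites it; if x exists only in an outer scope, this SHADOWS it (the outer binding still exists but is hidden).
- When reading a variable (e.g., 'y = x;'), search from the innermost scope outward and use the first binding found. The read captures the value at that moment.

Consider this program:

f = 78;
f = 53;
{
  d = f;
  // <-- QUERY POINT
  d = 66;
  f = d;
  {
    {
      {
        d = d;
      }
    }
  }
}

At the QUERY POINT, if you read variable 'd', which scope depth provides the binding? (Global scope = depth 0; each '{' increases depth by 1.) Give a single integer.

Answer: 1

Derivation:
Step 1: declare f=78 at depth 0
Step 2: declare f=53 at depth 0
Step 3: enter scope (depth=1)
Step 4: declare d=(read f)=53 at depth 1
Visible at query point: d=53 f=53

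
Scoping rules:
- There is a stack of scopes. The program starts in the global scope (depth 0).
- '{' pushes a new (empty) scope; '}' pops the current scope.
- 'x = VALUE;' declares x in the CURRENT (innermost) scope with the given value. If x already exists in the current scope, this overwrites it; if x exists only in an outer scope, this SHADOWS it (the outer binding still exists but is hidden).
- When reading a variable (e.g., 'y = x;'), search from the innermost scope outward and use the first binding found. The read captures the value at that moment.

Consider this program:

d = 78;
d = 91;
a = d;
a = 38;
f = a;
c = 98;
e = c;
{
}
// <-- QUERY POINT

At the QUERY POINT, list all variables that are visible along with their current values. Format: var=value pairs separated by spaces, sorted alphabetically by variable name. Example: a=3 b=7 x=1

Step 1: declare d=78 at depth 0
Step 2: declare d=91 at depth 0
Step 3: declare a=(read d)=91 at depth 0
Step 4: declare a=38 at depth 0
Step 5: declare f=(read a)=38 at depth 0
Step 6: declare c=98 at depth 0
Step 7: declare e=(read c)=98 at depth 0
Step 8: enter scope (depth=1)
Step 9: exit scope (depth=0)
Visible at query point: a=38 c=98 d=91 e=98 f=38

Answer: a=38 c=98 d=91 e=98 f=38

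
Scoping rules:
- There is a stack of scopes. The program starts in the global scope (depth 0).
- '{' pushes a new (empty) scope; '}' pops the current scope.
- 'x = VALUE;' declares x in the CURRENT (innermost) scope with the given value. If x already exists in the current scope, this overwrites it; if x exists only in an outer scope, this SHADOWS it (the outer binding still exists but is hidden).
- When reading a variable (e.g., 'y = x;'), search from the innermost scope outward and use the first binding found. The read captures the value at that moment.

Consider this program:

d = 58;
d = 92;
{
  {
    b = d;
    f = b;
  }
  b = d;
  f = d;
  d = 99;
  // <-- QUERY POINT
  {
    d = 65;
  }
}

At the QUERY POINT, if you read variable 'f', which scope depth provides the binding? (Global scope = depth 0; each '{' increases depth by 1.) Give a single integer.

Step 1: declare d=58 at depth 0
Step 2: declare d=92 at depth 0
Step 3: enter scope (depth=1)
Step 4: enter scope (depth=2)
Step 5: declare b=(read d)=92 at depth 2
Step 6: declare f=(read b)=92 at depth 2
Step 7: exit scope (depth=1)
Step 8: declare b=(read d)=92 at depth 1
Step 9: declare f=(read d)=92 at depth 1
Step 10: declare d=99 at depth 1
Visible at query point: b=92 d=99 f=92

Answer: 1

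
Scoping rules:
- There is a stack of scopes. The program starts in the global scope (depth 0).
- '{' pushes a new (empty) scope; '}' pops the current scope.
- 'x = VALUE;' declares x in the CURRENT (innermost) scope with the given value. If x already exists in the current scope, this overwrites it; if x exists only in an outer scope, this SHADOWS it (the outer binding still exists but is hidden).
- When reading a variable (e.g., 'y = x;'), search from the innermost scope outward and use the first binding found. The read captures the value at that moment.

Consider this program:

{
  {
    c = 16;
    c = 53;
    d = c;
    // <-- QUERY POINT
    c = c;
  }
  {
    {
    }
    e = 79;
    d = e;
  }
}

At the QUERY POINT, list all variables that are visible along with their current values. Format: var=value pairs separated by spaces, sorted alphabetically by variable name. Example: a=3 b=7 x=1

Answer: c=53 d=53

Derivation:
Step 1: enter scope (depth=1)
Step 2: enter scope (depth=2)
Step 3: declare c=16 at depth 2
Step 4: declare c=53 at depth 2
Step 5: declare d=(read c)=53 at depth 2
Visible at query point: c=53 d=53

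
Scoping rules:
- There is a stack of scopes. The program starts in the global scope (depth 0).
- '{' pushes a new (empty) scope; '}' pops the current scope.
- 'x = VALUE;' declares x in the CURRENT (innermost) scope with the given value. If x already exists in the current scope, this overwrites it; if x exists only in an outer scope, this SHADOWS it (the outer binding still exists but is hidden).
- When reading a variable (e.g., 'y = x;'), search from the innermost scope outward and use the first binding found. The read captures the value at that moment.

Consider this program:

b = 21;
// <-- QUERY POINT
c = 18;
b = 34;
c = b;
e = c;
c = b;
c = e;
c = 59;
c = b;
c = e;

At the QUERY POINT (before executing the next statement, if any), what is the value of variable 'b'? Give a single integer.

Answer: 21

Derivation:
Step 1: declare b=21 at depth 0
Visible at query point: b=21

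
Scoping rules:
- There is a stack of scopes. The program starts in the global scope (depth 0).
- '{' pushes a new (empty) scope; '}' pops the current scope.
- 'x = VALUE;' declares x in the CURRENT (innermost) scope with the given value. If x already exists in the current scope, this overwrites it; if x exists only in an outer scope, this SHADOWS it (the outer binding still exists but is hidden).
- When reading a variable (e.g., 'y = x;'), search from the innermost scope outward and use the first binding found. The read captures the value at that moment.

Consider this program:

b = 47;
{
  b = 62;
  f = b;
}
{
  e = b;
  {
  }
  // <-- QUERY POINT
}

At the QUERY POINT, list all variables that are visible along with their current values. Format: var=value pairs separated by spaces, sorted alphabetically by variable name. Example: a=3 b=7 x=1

Step 1: declare b=47 at depth 0
Step 2: enter scope (depth=1)
Step 3: declare b=62 at depth 1
Step 4: declare f=(read b)=62 at depth 1
Step 5: exit scope (depth=0)
Step 6: enter scope (depth=1)
Step 7: declare e=(read b)=47 at depth 1
Step 8: enter scope (depth=2)
Step 9: exit scope (depth=1)
Visible at query point: b=47 e=47

Answer: b=47 e=47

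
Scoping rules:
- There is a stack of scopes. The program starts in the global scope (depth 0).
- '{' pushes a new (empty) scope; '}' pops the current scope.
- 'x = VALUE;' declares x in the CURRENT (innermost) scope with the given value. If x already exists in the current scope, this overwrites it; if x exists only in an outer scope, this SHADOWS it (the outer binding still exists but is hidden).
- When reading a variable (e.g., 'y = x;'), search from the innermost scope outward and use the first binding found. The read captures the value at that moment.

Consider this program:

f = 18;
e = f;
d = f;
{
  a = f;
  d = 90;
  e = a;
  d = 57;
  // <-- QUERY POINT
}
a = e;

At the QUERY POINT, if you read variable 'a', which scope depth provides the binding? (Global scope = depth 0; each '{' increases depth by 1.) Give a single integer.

Step 1: declare f=18 at depth 0
Step 2: declare e=(read f)=18 at depth 0
Step 3: declare d=(read f)=18 at depth 0
Step 4: enter scope (depth=1)
Step 5: declare a=(read f)=18 at depth 1
Step 6: declare d=90 at depth 1
Step 7: declare e=(read a)=18 at depth 1
Step 8: declare d=57 at depth 1
Visible at query point: a=18 d=57 e=18 f=18

Answer: 1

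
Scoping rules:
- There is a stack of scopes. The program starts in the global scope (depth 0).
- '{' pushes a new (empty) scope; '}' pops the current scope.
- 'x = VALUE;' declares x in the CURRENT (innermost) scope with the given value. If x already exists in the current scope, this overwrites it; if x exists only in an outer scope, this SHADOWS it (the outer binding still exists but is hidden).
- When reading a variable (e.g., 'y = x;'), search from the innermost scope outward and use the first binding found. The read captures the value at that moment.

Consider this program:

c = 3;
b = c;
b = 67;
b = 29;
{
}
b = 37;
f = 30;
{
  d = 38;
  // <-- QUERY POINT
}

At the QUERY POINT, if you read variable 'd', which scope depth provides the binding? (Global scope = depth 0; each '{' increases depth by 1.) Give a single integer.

Answer: 1

Derivation:
Step 1: declare c=3 at depth 0
Step 2: declare b=(read c)=3 at depth 0
Step 3: declare b=67 at depth 0
Step 4: declare b=29 at depth 0
Step 5: enter scope (depth=1)
Step 6: exit scope (depth=0)
Step 7: declare b=37 at depth 0
Step 8: declare f=30 at depth 0
Step 9: enter scope (depth=1)
Step 10: declare d=38 at depth 1
Visible at query point: b=37 c=3 d=38 f=30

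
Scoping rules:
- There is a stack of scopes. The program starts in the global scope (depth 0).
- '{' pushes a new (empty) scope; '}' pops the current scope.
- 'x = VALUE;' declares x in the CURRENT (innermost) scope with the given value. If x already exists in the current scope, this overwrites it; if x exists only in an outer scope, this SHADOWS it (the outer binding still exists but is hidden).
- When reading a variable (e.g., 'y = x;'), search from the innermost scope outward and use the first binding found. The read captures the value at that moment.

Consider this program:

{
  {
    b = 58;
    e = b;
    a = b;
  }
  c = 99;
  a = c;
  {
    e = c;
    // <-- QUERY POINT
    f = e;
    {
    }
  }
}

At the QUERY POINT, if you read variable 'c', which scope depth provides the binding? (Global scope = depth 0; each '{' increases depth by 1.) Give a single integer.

Step 1: enter scope (depth=1)
Step 2: enter scope (depth=2)
Step 3: declare b=58 at depth 2
Step 4: declare e=(read b)=58 at depth 2
Step 5: declare a=(read b)=58 at depth 2
Step 6: exit scope (depth=1)
Step 7: declare c=99 at depth 1
Step 8: declare a=(read c)=99 at depth 1
Step 9: enter scope (depth=2)
Step 10: declare e=(read c)=99 at depth 2
Visible at query point: a=99 c=99 e=99

Answer: 1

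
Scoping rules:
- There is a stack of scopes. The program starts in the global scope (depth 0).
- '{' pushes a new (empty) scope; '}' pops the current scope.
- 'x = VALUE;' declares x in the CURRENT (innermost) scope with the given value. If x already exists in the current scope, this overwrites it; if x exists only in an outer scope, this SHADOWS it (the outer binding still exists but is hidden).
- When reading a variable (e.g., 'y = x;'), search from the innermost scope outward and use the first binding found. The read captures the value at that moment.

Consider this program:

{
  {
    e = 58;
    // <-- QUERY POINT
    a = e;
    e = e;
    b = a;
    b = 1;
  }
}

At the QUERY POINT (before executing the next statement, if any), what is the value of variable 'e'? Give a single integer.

Step 1: enter scope (depth=1)
Step 2: enter scope (depth=2)
Step 3: declare e=58 at depth 2
Visible at query point: e=58

Answer: 58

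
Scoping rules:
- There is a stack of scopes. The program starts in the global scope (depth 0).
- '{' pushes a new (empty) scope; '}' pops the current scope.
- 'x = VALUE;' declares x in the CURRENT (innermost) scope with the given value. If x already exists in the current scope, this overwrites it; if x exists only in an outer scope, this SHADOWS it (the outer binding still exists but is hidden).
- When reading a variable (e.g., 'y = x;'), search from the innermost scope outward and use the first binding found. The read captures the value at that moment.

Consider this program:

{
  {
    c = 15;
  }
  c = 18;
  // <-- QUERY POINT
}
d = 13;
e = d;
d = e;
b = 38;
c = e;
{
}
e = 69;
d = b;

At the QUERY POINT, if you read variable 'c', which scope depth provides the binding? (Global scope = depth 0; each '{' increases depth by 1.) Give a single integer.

Answer: 1

Derivation:
Step 1: enter scope (depth=1)
Step 2: enter scope (depth=2)
Step 3: declare c=15 at depth 2
Step 4: exit scope (depth=1)
Step 5: declare c=18 at depth 1
Visible at query point: c=18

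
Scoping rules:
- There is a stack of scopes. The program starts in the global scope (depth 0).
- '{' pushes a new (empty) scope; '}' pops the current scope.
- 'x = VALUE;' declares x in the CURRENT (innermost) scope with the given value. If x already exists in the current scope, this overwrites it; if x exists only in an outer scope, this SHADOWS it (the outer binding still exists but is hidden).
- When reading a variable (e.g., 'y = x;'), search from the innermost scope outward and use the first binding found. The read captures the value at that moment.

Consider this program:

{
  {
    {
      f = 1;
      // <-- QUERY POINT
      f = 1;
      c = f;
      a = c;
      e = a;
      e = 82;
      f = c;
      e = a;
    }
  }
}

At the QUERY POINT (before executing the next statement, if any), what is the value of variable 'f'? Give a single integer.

Answer: 1

Derivation:
Step 1: enter scope (depth=1)
Step 2: enter scope (depth=2)
Step 3: enter scope (depth=3)
Step 4: declare f=1 at depth 3
Visible at query point: f=1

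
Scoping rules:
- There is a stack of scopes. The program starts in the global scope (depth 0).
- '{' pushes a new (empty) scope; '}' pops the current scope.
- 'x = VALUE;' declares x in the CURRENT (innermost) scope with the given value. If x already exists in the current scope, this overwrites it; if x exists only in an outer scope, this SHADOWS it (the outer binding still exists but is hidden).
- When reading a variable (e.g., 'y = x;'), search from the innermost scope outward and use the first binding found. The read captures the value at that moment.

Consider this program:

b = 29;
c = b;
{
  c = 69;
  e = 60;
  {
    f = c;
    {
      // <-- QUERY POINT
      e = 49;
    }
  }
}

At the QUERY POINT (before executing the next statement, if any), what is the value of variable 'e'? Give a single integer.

Step 1: declare b=29 at depth 0
Step 2: declare c=(read b)=29 at depth 0
Step 3: enter scope (depth=1)
Step 4: declare c=69 at depth 1
Step 5: declare e=60 at depth 1
Step 6: enter scope (depth=2)
Step 7: declare f=(read c)=69 at depth 2
Step 8: enter scope (depth=3)
Visible at query point: b=29 c=69 e=60 f=69

Answer: 60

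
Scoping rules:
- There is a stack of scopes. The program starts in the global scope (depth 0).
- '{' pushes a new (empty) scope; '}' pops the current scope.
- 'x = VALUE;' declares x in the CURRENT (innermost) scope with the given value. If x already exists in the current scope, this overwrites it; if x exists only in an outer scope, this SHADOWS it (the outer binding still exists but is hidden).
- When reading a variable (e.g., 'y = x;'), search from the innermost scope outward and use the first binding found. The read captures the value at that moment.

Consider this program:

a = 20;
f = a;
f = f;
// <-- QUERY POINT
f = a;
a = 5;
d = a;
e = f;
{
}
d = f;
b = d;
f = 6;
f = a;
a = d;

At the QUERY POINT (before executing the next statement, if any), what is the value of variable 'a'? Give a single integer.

Answer: 20

Derivation:
Step 1: declare a=20 at depth 0
Step 2: declare f=(read a)=20 at depth 0
Step 3: declare f=(read f)=20 at depth 0
Visible at query point: a=20 f=20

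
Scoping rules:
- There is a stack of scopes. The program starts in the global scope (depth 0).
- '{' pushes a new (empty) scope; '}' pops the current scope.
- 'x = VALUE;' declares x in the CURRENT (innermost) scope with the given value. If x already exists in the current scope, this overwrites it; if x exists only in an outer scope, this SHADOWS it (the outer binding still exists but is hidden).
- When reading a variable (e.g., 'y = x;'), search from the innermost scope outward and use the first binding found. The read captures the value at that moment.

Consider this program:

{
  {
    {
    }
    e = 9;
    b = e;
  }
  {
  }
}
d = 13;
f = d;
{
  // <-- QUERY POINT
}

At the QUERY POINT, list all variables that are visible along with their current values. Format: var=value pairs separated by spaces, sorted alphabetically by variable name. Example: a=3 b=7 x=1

Step 1: enter scope (depth=1)
Step 2: enter scope (depth=2)
Step 3: enter scope (depth=3)
Step 4: exit scope (depth=2)
Step 5: declare e=9 at depth 2
Step 6: declare b=(read e)=9 at depth 2
Step 7: exit scope (depth=1)
Step 8: enter scope (depth=2)
Step 9: exit scope (depth=1)
Step 10: exit scope (depth=0)
Step 11: declare d=13 at depth 0
Step 12: declare f=(read d)=13 at depth 0
Step 13: enter scope (depth=1)
Visible at query point: d=13 f=13

Answer: d=13 f=13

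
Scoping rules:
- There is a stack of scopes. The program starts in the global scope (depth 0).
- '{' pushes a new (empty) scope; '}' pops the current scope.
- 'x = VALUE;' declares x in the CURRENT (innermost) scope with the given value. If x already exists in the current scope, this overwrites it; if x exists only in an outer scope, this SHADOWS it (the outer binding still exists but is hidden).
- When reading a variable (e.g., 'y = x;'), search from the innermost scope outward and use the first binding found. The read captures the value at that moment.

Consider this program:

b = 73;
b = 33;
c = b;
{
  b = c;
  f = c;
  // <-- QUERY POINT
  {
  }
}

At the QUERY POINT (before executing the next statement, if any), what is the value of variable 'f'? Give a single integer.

Answer: 33

Derivation:
Step 1: declare b=73 at depth 0
Step 2: declare b=33 at depth 0
Step 3: declare c=(read b)=33 at depth 0
Step 4: enter scope (depth=1)
Step 5: declare b=(read c)=33 at depth 1
Step 6: declare f=(read c)=33 at depth 1
Visible at query point: b=33 c=33 f=33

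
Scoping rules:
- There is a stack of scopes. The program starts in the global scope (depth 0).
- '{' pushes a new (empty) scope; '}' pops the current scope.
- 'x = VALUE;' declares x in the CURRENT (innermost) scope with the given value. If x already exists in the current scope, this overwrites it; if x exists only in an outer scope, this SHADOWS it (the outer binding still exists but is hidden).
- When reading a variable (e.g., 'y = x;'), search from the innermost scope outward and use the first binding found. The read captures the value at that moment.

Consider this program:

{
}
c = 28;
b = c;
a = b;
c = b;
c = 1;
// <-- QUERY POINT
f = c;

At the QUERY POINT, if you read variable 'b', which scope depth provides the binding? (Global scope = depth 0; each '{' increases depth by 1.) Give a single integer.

Answer: 0

Derivation:
Step 1: enter scope (depth=1)
Step 2: exit scope (depth=0)
Step 3: declare c=28 at depth 0
Step 4: declare b=(read c)=28 at depth 0
Step 5: declare a=(read b)=28 at depth 0
Step 6: declare c=(read b)=28 at depth 0
Step 7: declare c=1 at depth 0
Visible at query point: a=28 b=28 c=1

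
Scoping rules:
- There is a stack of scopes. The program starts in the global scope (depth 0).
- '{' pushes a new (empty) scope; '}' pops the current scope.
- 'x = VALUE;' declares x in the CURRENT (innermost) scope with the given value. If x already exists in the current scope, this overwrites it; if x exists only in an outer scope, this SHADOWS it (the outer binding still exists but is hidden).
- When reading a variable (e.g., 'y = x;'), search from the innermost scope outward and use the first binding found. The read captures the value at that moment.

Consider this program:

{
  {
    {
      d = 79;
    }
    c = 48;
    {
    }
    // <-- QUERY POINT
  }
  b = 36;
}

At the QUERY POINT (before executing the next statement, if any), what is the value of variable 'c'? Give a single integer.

Answer: 48

Derivation:
Step 1: enter scope (depth=1)
Step 2: enter scope (depth=2)
Step 3: enter scope (depth=3)
Step 4: declare d=79 at depth 3
Step 5: exit scope (depth=2)
Step 6: declare c=48 at depth 2
Step 7: enter scope (depth=3)
Step 8: exit scope (depth=2)
Visible at query point: c=48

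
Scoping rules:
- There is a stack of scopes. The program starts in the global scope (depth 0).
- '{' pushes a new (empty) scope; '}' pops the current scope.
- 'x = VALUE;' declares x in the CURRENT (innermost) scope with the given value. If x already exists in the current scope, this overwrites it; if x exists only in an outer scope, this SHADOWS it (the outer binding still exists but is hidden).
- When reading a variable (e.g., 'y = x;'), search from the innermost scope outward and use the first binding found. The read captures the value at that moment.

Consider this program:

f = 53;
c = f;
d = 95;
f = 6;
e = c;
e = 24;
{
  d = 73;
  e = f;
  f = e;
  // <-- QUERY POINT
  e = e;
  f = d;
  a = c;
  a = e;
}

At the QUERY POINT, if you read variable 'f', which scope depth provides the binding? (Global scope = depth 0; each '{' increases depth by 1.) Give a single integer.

Answer: 1

Derivation:
Step 1: declare f=53 at depth 0
Step 2: declare c=(read f)=53 at depth 0
Step 3: declare d=95 at depth 0
Step 4: declare f=6 at depth 0
Step 5: declare e=(read c)=53 at depth 0
Step 6: declare e=24 at depth 0
Step 7: enter scope (depth=1)
Step 8: declare d=73 at depth 1
Step 9: declare e=(read f)=6 at depth 1
Step 10: declare f=(read e)=6 at depth 1
Visible at query point: c=53 d=73 e=6 f=6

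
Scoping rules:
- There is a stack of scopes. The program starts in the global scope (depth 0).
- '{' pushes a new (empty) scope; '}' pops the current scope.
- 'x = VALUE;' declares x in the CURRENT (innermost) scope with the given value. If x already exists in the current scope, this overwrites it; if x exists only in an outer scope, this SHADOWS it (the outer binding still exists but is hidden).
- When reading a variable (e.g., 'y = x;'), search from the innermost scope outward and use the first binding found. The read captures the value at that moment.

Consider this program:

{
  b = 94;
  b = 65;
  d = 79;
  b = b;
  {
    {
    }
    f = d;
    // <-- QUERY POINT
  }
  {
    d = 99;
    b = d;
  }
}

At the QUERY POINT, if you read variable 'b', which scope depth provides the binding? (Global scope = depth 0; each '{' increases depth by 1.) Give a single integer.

Step 1: enter scope (depth=1)
Step 2: declare b=94 at depth 1
Step 3: declare b=65 at depth 1
Step 4: declare d=79 at depth 1
Step 5: declare b=(read b)=65 at depth 1
Step 6: enter scope (depth=2)
Step 7: enter scope (depth=3)
Step 8: exit scope (depth=2)
Step 9: declare f=(read d)=79 at depth 2
Visible at query point: b=65 d=79 f=79

Answer: 1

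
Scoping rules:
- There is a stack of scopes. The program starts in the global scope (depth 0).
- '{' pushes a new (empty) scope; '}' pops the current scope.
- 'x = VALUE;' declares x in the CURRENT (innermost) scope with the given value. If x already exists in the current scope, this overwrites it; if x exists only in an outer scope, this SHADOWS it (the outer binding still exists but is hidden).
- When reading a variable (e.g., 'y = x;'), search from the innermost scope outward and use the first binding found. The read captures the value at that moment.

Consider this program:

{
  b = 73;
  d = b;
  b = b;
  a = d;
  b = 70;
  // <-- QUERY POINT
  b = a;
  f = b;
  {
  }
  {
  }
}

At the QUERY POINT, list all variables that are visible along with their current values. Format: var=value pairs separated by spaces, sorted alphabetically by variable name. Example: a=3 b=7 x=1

Step 1: enter scope (depth=1)
Step 2: declare b=73 at depth 1
Step 3: declare d=(read b)=73 at depth 1
Step 4: declare b=(read b)=73 at depth 1
Step 5: declare a=(read d)=73 at depth 1
Step 6: declare b=70 at depth 1
Visible at query point: a=73 b=70 d=73

Answer: a=73 b=70 d=73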